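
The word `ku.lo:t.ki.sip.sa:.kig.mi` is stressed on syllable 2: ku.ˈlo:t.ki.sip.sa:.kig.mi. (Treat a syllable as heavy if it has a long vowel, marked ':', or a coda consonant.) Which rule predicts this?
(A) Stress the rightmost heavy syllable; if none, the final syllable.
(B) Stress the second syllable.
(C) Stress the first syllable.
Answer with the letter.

B

Rule A → syllable 6 (observed: 2).
Rule B → syllable 2 ✓.
Rule C → syllable 1 (observed: 2).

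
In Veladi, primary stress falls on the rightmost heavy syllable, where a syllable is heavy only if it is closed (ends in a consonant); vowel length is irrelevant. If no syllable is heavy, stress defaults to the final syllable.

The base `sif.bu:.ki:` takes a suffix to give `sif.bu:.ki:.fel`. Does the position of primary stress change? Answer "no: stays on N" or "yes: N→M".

Base `sif.bu:.ki:` (3 syllables):
  Weights: 1 sif H, 2 bu: L, 3 ki: L.
  Heavy syllables in the domain: 1. The rightmost is syllable 1 (sif).
  → primary stress on syllable 1.
Suffixed `sif.bu:.ki:.fel` (4 syllables):
  Weights: 1 sif H, 2 bu: L, 3 ki: L, 4 fel H.
  Heavy syllables in the domain: 1, 4. The rightmost is syllable 4 (fel).
  → primary stress on syllable 4.

yes: 1→4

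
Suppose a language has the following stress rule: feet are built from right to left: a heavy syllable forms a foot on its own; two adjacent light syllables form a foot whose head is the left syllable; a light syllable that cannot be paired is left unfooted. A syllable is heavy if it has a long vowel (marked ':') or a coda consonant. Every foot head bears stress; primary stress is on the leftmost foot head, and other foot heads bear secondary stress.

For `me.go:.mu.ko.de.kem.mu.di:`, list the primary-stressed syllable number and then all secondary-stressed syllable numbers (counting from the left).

primary 2, secondary 4, 6, 8

Weights: 1 me L, 2 go: H, 3 mu L, 4 ko L, 5 de L, 6 kem H, 7 mu L, 8 di: H.
Parse right to left (heavy = foot alone; LL = one foot; stranded L unfooted): me (ˈgo:) mu (ˈko.de) (ˈkem) mu (ˈdi:).
Foot heads: 2, 4, 6, 8.
Primary stress on the leftmost head = syllable 2.
Secondary stress on 4, 6, 8: me.ˈgo:.mu.ˌko.de.ˌkem.mu.ˌdi:.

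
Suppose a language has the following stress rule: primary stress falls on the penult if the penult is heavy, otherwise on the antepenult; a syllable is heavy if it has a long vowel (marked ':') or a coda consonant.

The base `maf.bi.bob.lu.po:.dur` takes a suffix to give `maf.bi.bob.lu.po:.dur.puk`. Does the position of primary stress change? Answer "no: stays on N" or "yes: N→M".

yes: 5→6

Base `maf.bi.bob.lu.po:.dur` (6 syllables):
  Weights: 4 lu L, 5 po: H, 6 dur H.
  The penult (syllable 5, po:) is heavy, so it takes stress.
  → primary stress on syllable 5.
Suffixed `maf.bi.bob.lu.po:.dur.puk` (7 syllables):
  Weights: 5 po: H, 6 dur H, 7 puk H.
  The penult (syllable 6, dur) is heavy, so it takes stress.
  → primary stress on syllable 6.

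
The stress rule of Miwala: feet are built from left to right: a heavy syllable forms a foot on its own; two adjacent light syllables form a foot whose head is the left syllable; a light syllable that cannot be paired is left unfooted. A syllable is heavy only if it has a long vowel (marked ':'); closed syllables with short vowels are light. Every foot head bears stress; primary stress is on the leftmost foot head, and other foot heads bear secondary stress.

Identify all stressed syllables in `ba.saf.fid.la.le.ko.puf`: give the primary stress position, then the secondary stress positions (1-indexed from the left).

primary 1, secondary 3, 5

Weights: 1 ba L, 2 saf L, 3 fid L, 4 la L, 5 le L, 6 ko L, 7 puf L.
Parse left to right (heavy = foot alone; LL = one foot; stranded L unfooted): (ˈba.saf) (ˈfid.la) (ˈle.ko) puf.
Foot heads: 1, 3, 5.
Primary stress on the leftmost head = syllable 1.
Secondary stress on 3, 5: ˈba.saf.ˌfid.la.ˌle.ko.puf.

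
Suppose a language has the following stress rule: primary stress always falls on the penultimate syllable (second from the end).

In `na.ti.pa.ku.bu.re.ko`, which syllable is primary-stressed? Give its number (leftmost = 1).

6

The word has 7 syllables; the penultimate syllable (second from the end) is syllable 6 (re).
Primary stress: syllable 6 → na.ti.pa.ku.bu.ˈre.ko.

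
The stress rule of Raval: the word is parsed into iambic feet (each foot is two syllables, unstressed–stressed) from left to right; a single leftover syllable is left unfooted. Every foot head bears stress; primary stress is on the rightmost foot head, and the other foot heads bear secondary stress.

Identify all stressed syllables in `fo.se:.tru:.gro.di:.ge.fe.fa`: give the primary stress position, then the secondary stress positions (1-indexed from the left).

Parse left to right into iambic (σˈσ) feet: (fo.ˈse:) (tru:.ˈgro) (di:.ˈge) (fe.ˈfa).
Foot heads (stressed positions): 2, 4, 6, 8.
End Rule Rightmost: primary stress on the rightmost head = syllable 8.
Secondary stress on 2, 4, 6: fo.ˌse:.tru:.ˌgro.di:.ˌge.fe.ˈfa.

primary 8, secondary 2, 4, 6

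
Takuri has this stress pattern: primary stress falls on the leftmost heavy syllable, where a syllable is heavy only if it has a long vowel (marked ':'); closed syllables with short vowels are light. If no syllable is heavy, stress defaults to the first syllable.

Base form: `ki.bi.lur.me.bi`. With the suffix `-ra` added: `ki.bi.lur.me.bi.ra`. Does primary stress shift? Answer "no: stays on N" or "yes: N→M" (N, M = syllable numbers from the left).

no: stays on 1

Base `ki.bi.lur.me.bi` (5 syllables):
  Weights: 1 ki L, 2 bi L, 3 lur L, 4 me L, 5 bi L.
  No heavy syllable in the domain; default to the first syllable = syllable 1.
  → primary stress on syllable 1.
Suffixed `ki.bi.lur.me.bi.ra` (6 syllables):
  Weights: 1 ki L, 2 bi L, 3 lur L, 4 me L, 5 bi L, 6 ra L.
  No heavy syllable in the domain; default to the first syllable = syllable 1.
  → primary stress on syllable 1.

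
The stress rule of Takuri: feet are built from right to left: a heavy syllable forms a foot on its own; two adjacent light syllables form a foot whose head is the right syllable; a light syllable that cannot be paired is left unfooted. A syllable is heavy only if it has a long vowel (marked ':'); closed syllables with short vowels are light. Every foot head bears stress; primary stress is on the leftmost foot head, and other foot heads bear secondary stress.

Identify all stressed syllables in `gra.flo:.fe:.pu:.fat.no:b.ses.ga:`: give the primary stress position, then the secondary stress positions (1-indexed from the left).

Weights: 1 gra L, 2 flo: H, 3 fe: H, 4 pu: H, 5 fat L, 6 no:b H, 7 ses L, 8 ga: H.
Parse right to left (heavy = foot alone; LL = one foot; stranded L unfooted): gra (ˈflo:) (ˈfe:) (ˈpu:) fat (ˈno:b) ses (ˈga:).
Foot heads: 2, 3, 4, 6, 8.
Primary stress on the leftmost head = syllable 2.
Secondary stress on 3, 4, 6, 8: gra.ˈflo:.ˌfe:.ˌpu:.fat.ˌno:b.ses.ˌga:.

primary 2, secondary 3, 4, 6, 8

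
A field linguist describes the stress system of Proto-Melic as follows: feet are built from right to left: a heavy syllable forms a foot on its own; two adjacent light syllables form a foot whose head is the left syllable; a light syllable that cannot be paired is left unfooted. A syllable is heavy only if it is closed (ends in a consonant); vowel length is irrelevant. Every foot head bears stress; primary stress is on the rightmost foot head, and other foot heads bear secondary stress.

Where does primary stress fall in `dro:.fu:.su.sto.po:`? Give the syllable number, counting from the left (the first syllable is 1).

4

Weights: 1 dro: L, 2 fu: L, 3 su L, 4 sto L, 5 po: L.
Parse right to left (heavy = foot alone; LL = one foot; stranded L unfooted): dro: (ˈfu:.su) (ˈsto.po:).
Foot heads: 2, 4.
Primary stress on the rightmost head = syllable 4.
Primary stress: syllable 4 → dro:.fu:.su.ˈsto.po:.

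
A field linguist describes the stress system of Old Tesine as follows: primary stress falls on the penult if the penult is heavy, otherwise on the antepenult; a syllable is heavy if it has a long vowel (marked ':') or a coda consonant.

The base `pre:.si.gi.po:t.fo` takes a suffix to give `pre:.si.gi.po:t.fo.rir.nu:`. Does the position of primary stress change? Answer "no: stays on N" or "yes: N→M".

Base `pre:.si.gi.po:t.fo` (5 syllables):
  Weights: 3 gi L, 4 po:t H, 5 fo L.
  The penult (syllable 4, po:t) is heavy, so it takes stress.
  → primary stress on syllable 4.
Suffixed `pre:.si.gi.po:t.fo.rir.nu:` (7 syllables):
  Weights: 5 fo L, 6 rir H, 7 nu: H.
  The penult (syllable 6, rir) is heavy, so it takes stress.
  → primary stress on syllable 6.

yes: 4→6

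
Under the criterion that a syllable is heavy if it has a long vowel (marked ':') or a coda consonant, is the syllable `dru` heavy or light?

`dru`: short vowel, open (no coda). Short vowel, open → light.

light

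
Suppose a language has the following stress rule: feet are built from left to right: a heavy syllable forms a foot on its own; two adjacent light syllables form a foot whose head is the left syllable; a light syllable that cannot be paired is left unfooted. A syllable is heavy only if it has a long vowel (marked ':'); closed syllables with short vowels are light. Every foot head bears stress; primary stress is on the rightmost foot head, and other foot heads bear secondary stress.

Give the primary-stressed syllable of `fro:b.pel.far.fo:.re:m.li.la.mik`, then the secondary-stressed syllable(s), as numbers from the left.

primary 6, secondary 1, 2, 4, 5

Weights: 1 fro:b H, 2 pel L, 3 far L, 4 fo: H, 5 re:m H, 6 li L, 7 la L, 8 mik L.
Parse left to right (heavy = foot alone; LL = one foot; stranded L unfooted): (ˈfro:b) (ˈpel.far) (ˈfo:) (ˈre:m) (ˈli.la) mik.
Foot heads: 1, 2, 4, 5, 6.
Primary stress on the rightmost head = syllable 6.
Secondary stress on 1, 2, 4, 5: ˌfro:b.ˌpel.far.ˌfo:.ˌre:m.ˈli.la.mik.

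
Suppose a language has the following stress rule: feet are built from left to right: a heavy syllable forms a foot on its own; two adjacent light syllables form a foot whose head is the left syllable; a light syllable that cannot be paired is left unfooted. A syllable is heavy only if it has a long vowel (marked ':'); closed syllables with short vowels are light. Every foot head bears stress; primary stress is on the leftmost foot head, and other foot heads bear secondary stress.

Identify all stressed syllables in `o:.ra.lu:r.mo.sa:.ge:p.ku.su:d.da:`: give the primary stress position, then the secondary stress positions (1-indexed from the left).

primary 1, secondary 3, 5, 6, 8, 9

Weights: 1 o: H, 2 ra L, 3 lu:r H, 4 mo L, 5 sa: H, 6 ge:p H, 7 ku L, 8 su:d H, 9 da: H.
Parse left to right (heavy = foot alone; LL = one foot; stranded L unfooted): (ˈo:) ra (ˈlu:r) mo (ˈsa:) (ˈge:p) ku (ˈsu:d) (ˈda:).
Foot heads: 1, 3, 5, 6, 8, 9.
Primary stress on the leftmost head = syllable 1.
Secondary stress on 3, 5, 6, 8, 9: ˈo:.ra.ˌlu:r.mo.ˌsa:.ˌge:p.ku.ˌsu:d.ˌda:.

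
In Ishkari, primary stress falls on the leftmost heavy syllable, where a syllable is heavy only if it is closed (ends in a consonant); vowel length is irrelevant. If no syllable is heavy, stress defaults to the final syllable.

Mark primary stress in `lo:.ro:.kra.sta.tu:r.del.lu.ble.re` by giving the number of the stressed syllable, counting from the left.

5

Weights: 1 lo: L, 2 ro: L, 3 kra L, 4 sta L, 5 tu:r H, 6 del H, 7 lu L, 8 ble L, 9 re L.
Heavy syllables in the domain: 5, 6. The leftmost is syllable 5 (tu:r).
Primary stress: syllable 5 → lo:.ro:.kra.sta.ˈtu:r.del.lu.ble.re.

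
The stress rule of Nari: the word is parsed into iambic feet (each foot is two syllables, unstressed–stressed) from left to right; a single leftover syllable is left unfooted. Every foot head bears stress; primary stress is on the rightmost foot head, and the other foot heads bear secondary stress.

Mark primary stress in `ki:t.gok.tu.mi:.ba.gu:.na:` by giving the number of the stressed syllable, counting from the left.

Parse left to right into iambic (σˈσ) feet: (ki:t.ˈgok) (tu.ˈmi:) (ba.ˈgu:) na:. Syllable 7 is left unfooted.
Foot heads (stressed positions): 2, 4, 6.
End Rule Rightmost: primary stress on the rightmost head = syllable 6.
Primary stress: syllable 6 → ki:t.gok.tu.mi:.ba.ˈgu:.na:.

6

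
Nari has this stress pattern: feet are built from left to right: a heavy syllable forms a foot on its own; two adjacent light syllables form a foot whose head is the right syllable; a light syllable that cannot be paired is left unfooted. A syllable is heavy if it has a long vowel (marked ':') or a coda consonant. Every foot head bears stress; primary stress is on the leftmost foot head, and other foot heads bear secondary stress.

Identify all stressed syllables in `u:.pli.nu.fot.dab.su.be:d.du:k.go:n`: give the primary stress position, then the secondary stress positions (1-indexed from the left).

Weights: 1 u: H, 2 pli L, 3 nu L, 4 fot H, 5 dab H, 6 su L, 7 be:d H, 8 du:k H, 9 go:n H.
Parse left to right (heavy = foot alone; LL = one foot; stranded L unfooted): (ˈu:) (pli.ˈnu) (ˈfot) (ˈdab) su (ˈbe:d) (ˈdu:k) (ˈgo:n).
Foot heads: 1, 3, 4, 5, 7, 8, 9.
Primary stress on the leftmost head = syllable 1.
Secondary stress on 3, 4, 5, 7, 8, 9: ˈu:.pli.ˌnu.ˌfot.ˌdab.su.ˌbe:d.ˌdu:k.ˌgo:n.

primary 1, secondary 3, 4, 5, 7, 8, 9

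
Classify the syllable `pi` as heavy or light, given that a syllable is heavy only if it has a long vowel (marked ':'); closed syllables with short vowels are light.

`pi`: short vowel, open (no coda). Short vowel → light.

light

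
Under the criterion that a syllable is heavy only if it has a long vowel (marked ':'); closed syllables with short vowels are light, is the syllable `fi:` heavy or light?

`fi:`: long vowel, open (no coda). Long vowel → heavy.

heavy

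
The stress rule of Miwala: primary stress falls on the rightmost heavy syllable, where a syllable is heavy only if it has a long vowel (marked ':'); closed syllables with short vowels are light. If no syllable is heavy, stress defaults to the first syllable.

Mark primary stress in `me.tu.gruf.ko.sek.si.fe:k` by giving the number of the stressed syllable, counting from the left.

7

Weights: 1 me L, 2 tu L, 3 gruf L, 4 ko L, 5 sek L, 6 si L, 7 fe:k H.
Heavy syllables in the domain: 7. The rightmost is syllable 7 (fe:k).
Primary stress: syllable 7 → me.tu.gruf.ko.sek.si.ˈfe:k.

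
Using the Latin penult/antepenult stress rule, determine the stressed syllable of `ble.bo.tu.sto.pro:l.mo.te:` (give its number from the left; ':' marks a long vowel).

5

Classical Latin: stress the penult if heavy (long vowel or closed), else the antepenult.
Weights: 5 pro:l H, 6 mo L, 7 te: H.
The penult (syllable 6, mo) is light, so stress falls on the antepenult (syllable 5, pro:l).
Stress on syllable 5: ble.bo.tu.sto.ˈpro:l.mo.te:.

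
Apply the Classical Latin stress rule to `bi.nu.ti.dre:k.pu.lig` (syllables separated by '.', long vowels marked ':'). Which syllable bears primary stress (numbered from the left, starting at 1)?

Classical Latin: stress the penult if heavy (long vowel or closed), else the antepenult.
Weights: 4 dre:k H, 5 pu L, 6 lig H.
The penult (syllable 5, pu) is light, so stress falls on the antepenult (syllable 4, dre:k).
Stress on syllable 4: bi.nu.ti.ˈdre:k.pu.lig.

4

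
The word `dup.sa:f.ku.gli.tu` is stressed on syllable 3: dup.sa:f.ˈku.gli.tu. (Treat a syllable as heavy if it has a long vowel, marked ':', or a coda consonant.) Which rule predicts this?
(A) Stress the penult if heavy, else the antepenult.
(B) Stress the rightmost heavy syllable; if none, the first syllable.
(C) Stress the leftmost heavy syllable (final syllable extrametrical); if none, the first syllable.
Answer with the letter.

Rule A → syllable 3 ✓.
Rule B → syllable 2 (observed: 3).
Rule C → syllable 1 (observed: 3).

A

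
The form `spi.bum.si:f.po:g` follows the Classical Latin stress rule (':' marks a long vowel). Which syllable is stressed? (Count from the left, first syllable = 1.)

Classical Latin: stress the penult if heavy (long vowel or closed), else the antepenult.
Weights: 2 bum H, 3 si:f H, 4 po:g H.
The penult (syllable 3, si:f) is heavy, so it takes stress.
Stress on syllable 3: spi.bum.ˈsi:f.po:g.

3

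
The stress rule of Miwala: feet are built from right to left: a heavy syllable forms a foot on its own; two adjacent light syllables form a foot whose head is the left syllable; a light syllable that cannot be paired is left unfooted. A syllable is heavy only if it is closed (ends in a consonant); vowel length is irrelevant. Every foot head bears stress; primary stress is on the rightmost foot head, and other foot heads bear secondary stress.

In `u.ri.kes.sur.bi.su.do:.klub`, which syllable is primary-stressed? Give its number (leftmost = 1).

Weights: 1 u L, 2 ri L, 3 kes H, 4 sur H, 5 bi L, 6 su L, 7 do: L, 8 klub H.
Parse right to left (heavy = foot alone; LL = one foot; stranded L unfooted): (ˈu.ri) (ˈkes) (ˈsur) bi (ˈsu.do:) (ˈklub).
Foot heads: 1, 3, 4, 6, 8.
Primary stress on the rightmost head = syllable 8.
Primary stress: syllable 8 → u.ri.kes.sur.bi.su.do:.ˈklub.

8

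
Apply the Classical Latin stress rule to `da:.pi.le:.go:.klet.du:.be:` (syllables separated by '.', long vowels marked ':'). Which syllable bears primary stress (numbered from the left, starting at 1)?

6

Classical Latin: stress the penult if heavy (long vowel or closed), else the antepenult.
Weights: 5 klet H, 6 du: H, 7 be: H.
The penult (syllable 6, du:) is heavy, so it takes stress.
Stress on syllable 6: da:.pi.le:.go:.klet.ˈdu:.be:.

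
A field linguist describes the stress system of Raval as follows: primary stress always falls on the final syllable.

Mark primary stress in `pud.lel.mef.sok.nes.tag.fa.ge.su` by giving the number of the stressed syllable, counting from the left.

The word has 9 syllables; the final syllable is syllable 9 (su).
Primary stress: syllable 9 → pud.lel.mef.sok.nes.tag.fa.ge.ˈsu.

9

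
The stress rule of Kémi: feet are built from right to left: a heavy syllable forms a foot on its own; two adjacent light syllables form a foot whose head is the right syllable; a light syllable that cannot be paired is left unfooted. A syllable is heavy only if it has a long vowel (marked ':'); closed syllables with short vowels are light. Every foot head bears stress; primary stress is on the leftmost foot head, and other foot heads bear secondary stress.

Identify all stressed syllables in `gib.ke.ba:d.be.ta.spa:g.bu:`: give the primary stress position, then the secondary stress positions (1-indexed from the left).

Weights: 1 gib L, 2 ke L, 3 ba:d H, 4 be L, 5 ta L, 6 spa:g H, 7 bu: H.
Parse right to left (heavy = foot alone; LL = one foot; stranded L unfooted): (gib.ˈke) (ˈba:d) (be.ˈta) (ˈspa:g) (ˈbu:).
Foot heads: 2, 3, 5, 6, 7.
Primary stress on the leftmost head = syllable 2.
Secondary stress on 3, 5, 6, 7: gib.ˈke.ˌba:d.be.ˌta.ˌspa:g.ˌbu:.

primary 2, secondary 3, 5, 6, 7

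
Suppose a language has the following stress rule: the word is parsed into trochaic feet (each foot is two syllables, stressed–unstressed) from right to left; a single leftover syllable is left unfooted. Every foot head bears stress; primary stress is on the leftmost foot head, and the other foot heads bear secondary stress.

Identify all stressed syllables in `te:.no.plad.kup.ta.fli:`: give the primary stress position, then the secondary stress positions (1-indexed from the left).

Parse right to left into trochaic (ˈσσ) feet: (ˈte:.no) (ˈplad.kup) (ˈta.fli:).
Foot heads (stressed positions): 1, 3, 5.
End Rule Leftmost: primary stress on the leftmost head = syllable 1.
Secondary stress on 3, 5: ˈte:.no.ˌplad.kup.ˌta.fli:.

primary 1, secondary 3, 5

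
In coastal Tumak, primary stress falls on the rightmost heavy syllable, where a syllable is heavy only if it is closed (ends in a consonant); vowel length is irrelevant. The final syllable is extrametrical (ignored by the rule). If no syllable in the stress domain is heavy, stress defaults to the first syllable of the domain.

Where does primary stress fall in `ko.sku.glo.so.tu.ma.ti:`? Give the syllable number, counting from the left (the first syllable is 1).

1

The final syllable (7, ti:) is extrametrical; the stress domain is syllables 1–6.
Weights: 1 ko L, 2 sku L, 3 glo L, 4 so L, 5 tu L, 6 ma L.
No heavy syllable in the domain; default to the first syllable of the domain = syllable 1.
Primary stress: syllable 1 → ˈko.sku.glo.so.tu.ma.ti:.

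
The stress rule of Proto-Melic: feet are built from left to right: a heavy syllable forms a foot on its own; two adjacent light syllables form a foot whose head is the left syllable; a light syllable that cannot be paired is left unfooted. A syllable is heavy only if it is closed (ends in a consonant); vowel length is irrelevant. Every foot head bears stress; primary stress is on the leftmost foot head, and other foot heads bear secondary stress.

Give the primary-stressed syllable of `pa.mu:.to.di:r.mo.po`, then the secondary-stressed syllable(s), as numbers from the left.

primary 1, secondary 4, 5

Weights: 1 pa L, 2 mu: L, 3 to L, 4 di:r H, 5 mo L, 6 po L.
Parse left to right (heavy = foot alone; LL = one foot; stranded L unfooted): (ˈpa.mu:) to (ˈdi:r) (ˈmo.po).
Foot heads: 1, 4, 5.
Primary stress on the leftmost head = syllable 1.
Secondary stress on 4, 5: ˈpa.mu:.to.ˌdi:r.ˌmo.po.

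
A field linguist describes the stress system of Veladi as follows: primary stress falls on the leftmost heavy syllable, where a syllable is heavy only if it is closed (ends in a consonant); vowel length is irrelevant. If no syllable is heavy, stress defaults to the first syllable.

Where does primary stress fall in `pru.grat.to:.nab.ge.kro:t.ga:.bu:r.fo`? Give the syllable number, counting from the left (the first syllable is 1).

2

Weights: 1 pru L, 2 grat H, 3 to: L, 4 nab H, 5 ge L, 6 kro:t H, 7 ga: L, 8 bu:r H, 9 fo L.
Heavy syllables in the domain: 2, 4, 6, 8. The leftmost is syllable 2 (grat).
Primary stress: syllable 2 → pru.ˈgrat.to:.nab.ge.kro:t.ga:.bu:r.fo.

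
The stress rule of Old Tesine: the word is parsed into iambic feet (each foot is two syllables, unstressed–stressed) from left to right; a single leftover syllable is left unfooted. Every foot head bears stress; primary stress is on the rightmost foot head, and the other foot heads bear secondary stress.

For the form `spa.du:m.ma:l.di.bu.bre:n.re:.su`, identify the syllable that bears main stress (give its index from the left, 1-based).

8

Parse left to right into iambic (σˈσ) feet: (spa.ˈdu:m) (ma:l.ˈdi) (bu.ˈbre:n) (re:.ˈsu).
Foot heads (stressed positions): 2, 4, 6, 8.
End Rule Rightmost: primary stress on the rightmost head = syllable 8.
Primary stress: syllable 8 → spa.du:m.ma:l.di.bu.bre:n.re:.ˈsu.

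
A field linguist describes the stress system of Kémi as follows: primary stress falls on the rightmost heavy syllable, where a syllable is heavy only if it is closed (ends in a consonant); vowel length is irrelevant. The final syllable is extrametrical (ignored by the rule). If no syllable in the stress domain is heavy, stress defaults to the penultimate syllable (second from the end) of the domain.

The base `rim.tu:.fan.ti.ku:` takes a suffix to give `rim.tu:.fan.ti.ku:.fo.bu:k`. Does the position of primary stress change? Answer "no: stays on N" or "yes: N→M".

no: stays on 3

Base `rim.tu:.fan.ti.ku:` (5 syllables):
  The final syllable (5, ku:) is extrametrical; the stress domain is syllables 1–4.
  Weights: 1 rim H, 2 tu: L, 3 fan H, 4 ti L.
  Heavy syllables in the domain: 1, 3. The rightmost is syllable 3 (fan).
  → primary stress on syllable 3.
Suffixed `rim.tu:.fan.ti.ku:.fo.bu:k` (7 syllables):
  The final syllable (7, bu:k) is extrametrical; the stress domain is syllables 1–6.
  Weights: 1 rim H, 2 tu: L, 3 fan H, 4 ti L, 5 ku: L, 6 fo L.
  Heavy syllables in the domain: 1, 3. The rightmost is syllable 3 (fan).
  → primary stress on syllable 3.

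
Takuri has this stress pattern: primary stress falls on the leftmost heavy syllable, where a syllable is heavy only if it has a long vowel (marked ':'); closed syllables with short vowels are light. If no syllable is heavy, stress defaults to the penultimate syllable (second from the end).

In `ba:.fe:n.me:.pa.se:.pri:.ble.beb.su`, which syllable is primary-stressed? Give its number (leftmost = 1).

1

Weights: 1 ba: H, 2 fe:n H, 3 me: H, 4 pa L, 5 se: H, 6 pri: H, 7 ble L, 8 beb L, 9 su L.
Heavy syllables in the domain: 1, 2, 3, 5, 6. The leftmost is syllable 1 (ba:).
Primary stress: syllable 1 → ˈba:.fe:n.me:.pa.se:.pri:.ble.beb.su.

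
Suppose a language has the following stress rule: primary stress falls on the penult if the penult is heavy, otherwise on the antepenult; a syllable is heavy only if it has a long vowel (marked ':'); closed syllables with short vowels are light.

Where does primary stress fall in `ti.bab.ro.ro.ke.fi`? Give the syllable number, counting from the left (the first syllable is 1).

Weights: 4 ro L, 5 ke L, 6 fi L.
The penult (syllable 5, ke) is light, so stress falls on the antepenult (syllable 4, ro).
Primary stress: syllable 4 → ti.bab.ro.ˈro.ke.fi.

4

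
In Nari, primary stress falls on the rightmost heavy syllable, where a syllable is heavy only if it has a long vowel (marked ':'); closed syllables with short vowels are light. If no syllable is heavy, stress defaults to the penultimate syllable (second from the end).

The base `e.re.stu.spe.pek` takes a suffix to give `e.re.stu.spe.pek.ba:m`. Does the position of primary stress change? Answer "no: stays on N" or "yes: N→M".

yes: 4→6

Base `e.re.stu.spe.pek` (5 syllables):
  Weights: 1 e L, 2 re L, 3 stu L, 4 spe L, 5 pek L.
  No heavy syllable in the domain; default to the penultimate syllable (second from the end) = syllable 4.
  → primary stress on syllable 4.
Suffixed `e.re.stu.spe.pek.ba:m` (6 syllables):
  Weights: 1 e L, 2 re L, 3 stu L, 4 spe L, 5 pek L, 6 ba:m H.
  Heavy syllables in the domain: 6. The rightmost is syllable 6 (ba:m).
  → primary stress on syllable 6.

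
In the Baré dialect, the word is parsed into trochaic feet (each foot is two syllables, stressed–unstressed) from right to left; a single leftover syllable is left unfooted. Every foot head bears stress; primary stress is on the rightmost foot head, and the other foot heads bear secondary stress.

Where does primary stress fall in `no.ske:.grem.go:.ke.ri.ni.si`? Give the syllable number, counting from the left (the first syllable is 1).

Parse right to left into trochaic (ˈσσ) feet: (ˈno.ske:) (ˈgrem.go:) (ˈke.ri) (ˈni.si).
Foot heads (stressed positions): 1, 3, 5, 7.
End Rule Rightmost: primary stress on the rightmost head = syllable 7.
Primary stress: syllable 7 → no.ske:.grem.go:.ke.ri.ˈni.si.

7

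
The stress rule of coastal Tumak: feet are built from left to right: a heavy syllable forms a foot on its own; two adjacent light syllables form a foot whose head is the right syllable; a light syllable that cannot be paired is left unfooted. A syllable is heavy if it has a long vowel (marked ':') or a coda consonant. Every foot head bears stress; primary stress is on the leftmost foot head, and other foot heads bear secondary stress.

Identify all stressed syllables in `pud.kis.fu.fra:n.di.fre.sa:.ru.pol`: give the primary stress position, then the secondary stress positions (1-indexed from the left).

Weights: 1 pud H, 2 kis H, 3 fu L, 4 fra:n H, 5 di L, 6 fre L, 7 sa: H, 8 ru L, 9 pol H.
Parse left to right (heavy = foot alone; LL = one foot; stranded L unfooted): (ˈpud) (ˈkis) fu (ˈfra:n) (di.ˈfre) (ˈsa:) ru (ˈpol).
Foot heads: 1, 2, 4, 6, 7, 9.
Primary stress on the leftmost head = syllable 1.
Secondary stress on 2, 4, 6, 7, 9: ˈpud.ˌkis.fu.ˌfra:n.di.ˌfre.ˌsa:.ru.ˌpol.

primary 1, secondary 2, 4, 6, 7, 9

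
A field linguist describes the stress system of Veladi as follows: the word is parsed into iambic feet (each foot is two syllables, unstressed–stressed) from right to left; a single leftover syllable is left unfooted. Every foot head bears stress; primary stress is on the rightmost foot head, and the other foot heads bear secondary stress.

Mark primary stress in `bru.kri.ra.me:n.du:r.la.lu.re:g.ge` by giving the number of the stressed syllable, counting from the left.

Parse right to left into iambic (σˈσ) feet: bru (kri.ˈra) (me:n.ˈdu:r) (la.ˈlu) (re:g.ˈge). Syllable 1 is left unfooted.
Foot heads (stressed positions): 3, 5, 7, 9.
End Rule Rightmost: primary stress on the rightmost head = syllable 9.
Primary stress: syllable 9 → bru.kri.ra.me:n.du:r.la.lu.re:g.ˈge.

9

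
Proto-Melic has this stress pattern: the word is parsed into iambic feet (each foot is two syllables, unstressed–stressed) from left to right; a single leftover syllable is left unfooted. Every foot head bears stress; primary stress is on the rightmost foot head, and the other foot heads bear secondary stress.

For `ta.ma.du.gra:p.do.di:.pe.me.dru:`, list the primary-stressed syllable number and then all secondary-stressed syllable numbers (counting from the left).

primary 8, secondary 2, 4, 6

Parse left to right into iambic (σˈσ) feet: (ta.ˈma) (du.ˈgra:p) (do.ˈdi:) (pe.ˈme) dru:. Syllable 9 is left unfooted.
Foot heads (stressed positions): 2, 4, 6, 8.
End Rule Rightmost: primary stress on the rightmost head = syllable 8.
Secondary stress on 2, 4, 6: ta.ˌma.du.ˌgra:p.do.ˌdi:.pe.ˈme.dru:.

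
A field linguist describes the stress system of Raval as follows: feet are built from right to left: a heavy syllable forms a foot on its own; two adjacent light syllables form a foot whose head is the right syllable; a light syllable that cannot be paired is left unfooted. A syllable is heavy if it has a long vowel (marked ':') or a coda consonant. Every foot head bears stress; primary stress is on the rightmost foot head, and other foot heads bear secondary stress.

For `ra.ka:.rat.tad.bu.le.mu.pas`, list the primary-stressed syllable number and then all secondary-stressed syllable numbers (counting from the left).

primary 8, secondary 2, 3, 4, 7

Weights: 1 ra L, 2 ka: H, 3 rat H, 4 tad H, 5 bu L, 6 le L, 7 mu L, 8 pas H.
Parse right to left (heavy = foot alone; LL = one foot; stranded L unfooted): ra (ˈka:) (ˈrat) (ˈtad) bu (le.ˈmu) (ˈpas).
Foot heads: 2, 3, 4, 7, 8.
Primary stress on the rightmost head = syllable 8.
Secondary stress on 2, 3, 4, 7: ra.ˌka:.ˌrat.ˌtad.bu.le.ˌmu.ˈpas.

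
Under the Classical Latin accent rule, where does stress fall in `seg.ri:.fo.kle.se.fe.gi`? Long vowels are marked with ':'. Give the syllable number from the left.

Classical Latin: stress the penult if heavy (long vowel or closed), else the antepenult.
Weights: 5 se L, 6 fe L, 7 gi L.
The penult (syllable 6, fe) is light, so stress falls on the antepenult (syllable 5, se).
Stress on syllable 5: seg.ri:.fo.kle.ˈse.fe.gi.

5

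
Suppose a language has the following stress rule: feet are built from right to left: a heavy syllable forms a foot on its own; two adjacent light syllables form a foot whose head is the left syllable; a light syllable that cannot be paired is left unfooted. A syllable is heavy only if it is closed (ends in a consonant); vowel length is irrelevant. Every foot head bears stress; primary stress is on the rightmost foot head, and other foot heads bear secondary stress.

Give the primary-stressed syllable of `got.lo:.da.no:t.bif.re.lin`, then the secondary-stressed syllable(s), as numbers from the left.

primary 7, secondary 1, 2, 4, 5

Weights: 1 got H, 2 lo: L, 3 da L, 4 no:t H, 5 bif H, 6 re L, 7 lin H.
Parse right to left (heavy = foot alone; LL = one foot; stranded L unfooted): (ˈgot) (ˈlo:.da) (ˈno:t) (ˈbif) re (ˈlin).
Foot heads: 1, 2, 4, 5, 7.
Primary stress on the rightmost head = syllable 7.
Secondary stress on 1, 2, 4, 5: ˌgot.ˌlo:.da.ˌno:t.ˌbif.re.ˈlin.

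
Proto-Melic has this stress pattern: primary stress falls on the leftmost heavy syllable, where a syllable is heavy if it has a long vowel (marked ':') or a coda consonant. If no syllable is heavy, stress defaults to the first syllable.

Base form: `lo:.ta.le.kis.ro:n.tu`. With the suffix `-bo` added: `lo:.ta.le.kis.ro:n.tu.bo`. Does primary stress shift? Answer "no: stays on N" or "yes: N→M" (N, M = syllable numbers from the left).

Base `lo:.ta.le.kis.ro:n.tu` (6 syllables):
  Weights: 1 lo: H, 2 ta L, 3 le L, 4 kis H, 5 ro:n H, 6 tu L.
  Heavy syllables in the domain: 1, 4, 5. The leftmost is syllable 1 (lo:).
  → primary stress on syllable 1.
Suffixed `lo:.ta.le.kis.ro:n.tu.bo` (7 syllables):
  Weights: 1 lo: H, 2 ta L, 3 le L, 4 kis H, 5 ro:n H, 6 tu L, 7 bo L.
  Heavy syllables in the domain: 1, 4, 5. The leftmost is syllable 1 (lo:).
  → primary stress on syllable 1.

no: stays on 1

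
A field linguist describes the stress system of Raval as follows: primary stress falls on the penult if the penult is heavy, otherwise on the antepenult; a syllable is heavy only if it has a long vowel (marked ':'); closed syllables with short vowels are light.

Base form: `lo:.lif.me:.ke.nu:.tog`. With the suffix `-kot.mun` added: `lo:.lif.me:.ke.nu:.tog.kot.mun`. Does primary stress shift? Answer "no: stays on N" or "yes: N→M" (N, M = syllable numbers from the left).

yes: 5→6

Base `lo:.lif.me:.ke.nu:.tog` (6 syllables):
  Weights: 4 ke L, 5 nu: H, 6 tog L.
  The penult (syllable 5, nu:) is heavy, so it takes stress.
  → primary stress on syllable 5.
Suffixed `lo:.lif.me:.ke.nu:.tog.kot.mun` (8 syllables):
  Weights: 6 tog L, 7 kot L, 8 mun L.
  The penult (syllable 7, kot) is light, so stress falls on the antepenult (syllable 6, tog).
  → primary stress on syllable 6.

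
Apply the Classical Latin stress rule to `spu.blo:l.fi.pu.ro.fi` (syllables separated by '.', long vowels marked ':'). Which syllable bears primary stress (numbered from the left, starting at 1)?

Classical Latin: stress the penult if heavy (long vowel or closed), else the antepenult.
Weights: 4 pu L, 5 ro L, 6 fi L.
The penult (syllable 5, ro) is light, so stress falls on the antepenult (syllable 4, pu).
Stress on syllable 4: spu.blo:l.fi.ˈpu.ro.fi.

4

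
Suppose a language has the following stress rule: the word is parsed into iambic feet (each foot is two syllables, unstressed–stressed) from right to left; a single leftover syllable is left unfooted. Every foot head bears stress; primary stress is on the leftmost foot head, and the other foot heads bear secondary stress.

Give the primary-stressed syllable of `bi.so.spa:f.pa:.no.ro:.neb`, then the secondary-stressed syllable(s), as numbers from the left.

Parse right to left into iambic (σˈσ) feet: bi (so.ˈspa:f) (pa:.ˈno) (ro:.ˈneb). Syllable 1 is left unfooted.
Foot heads (stressed positions): 3, 5, 7.
End Rule Leftmost: primary stress on the leftmost head = syllable 3.
Secondary stress on 5, 7: bi.so.ˈspa:f.pa:.ˌno.ro:.ˌneb.

primary 3, secondary 5, 7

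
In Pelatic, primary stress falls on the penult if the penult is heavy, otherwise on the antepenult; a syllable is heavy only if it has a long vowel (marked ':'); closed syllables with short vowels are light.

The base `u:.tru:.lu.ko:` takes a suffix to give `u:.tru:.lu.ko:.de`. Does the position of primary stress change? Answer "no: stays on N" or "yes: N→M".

yes: 2→4

Base `u:.tru:.lu.ko:` (4 syllables):
  Weights: 2 tru: H, 3 lu L, 4 ko: H.
  The penult (syllable 3, lu) is light, so stress falls on the antepenult (syllable 2, tru:).
  → primary stress on syllable 2.
Suffixed `u:.tru:.lu.ko:.de` (5 syllables):
  Weights: 3 lu L, 4 ko: H, 5 de L.
  The penult (syllable 4, ko:) is heavy, so it takes stress.
  → primary stress on syllable 4.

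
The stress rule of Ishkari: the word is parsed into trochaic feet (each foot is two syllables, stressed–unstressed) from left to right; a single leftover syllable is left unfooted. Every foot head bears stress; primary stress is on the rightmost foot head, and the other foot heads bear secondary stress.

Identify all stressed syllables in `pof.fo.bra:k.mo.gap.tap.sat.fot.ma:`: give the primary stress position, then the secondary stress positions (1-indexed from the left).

primary 7, secondary 1, 3, 5

Parse left to right into trochaic (ˈσσ) feet: (ˈpof.fo) (ˈbra:k.mo) (ˈgap.tap) (ˈsat.fot) ma:. Syllable 9 is left unfooted.
Foot heads (stressed positions): 1, 3, 5, 7.
End Rule Rightmost: primary stress on the rightmost head = syllable 7.
Secondary stress on 1, 3, 5: ˌpof.fo.ˌbra:k.mo.ˌgap.tap.ˈsat.fot.ma:.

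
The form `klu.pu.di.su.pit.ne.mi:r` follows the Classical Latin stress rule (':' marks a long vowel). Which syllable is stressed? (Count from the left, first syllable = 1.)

Classical Latin: stress the penult if heavy (long vowel or closed), else the antepenult.
Weights: 5 pit H, 6 ne L, 7 mi:r H.
The penult (syllable 6, ne) is light, so stress falls on the antepenult (syllable 5, pit).
Stress on syllable 5: klu.pu.di.su.ˈpit.ne.mi:r.

5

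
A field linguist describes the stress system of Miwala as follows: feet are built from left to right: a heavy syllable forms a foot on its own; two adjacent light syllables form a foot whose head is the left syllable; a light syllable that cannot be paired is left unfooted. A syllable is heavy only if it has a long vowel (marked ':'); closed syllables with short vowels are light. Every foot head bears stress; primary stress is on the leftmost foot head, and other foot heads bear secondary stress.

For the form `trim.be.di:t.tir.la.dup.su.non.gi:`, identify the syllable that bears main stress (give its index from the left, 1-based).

1

Weights: 1 trim L, 2 be L, 3 di:t H, 4 tir L, 5 la L, 6 dup L, 7 su L, 8 non L, 9 gi: H.
Parse left to right (heavy = foot alone; LL = one foot; stranded L unfooted): (ˈtrim.be) (ˈdi:t) (ˈtir.la) (ˈdup.su) non (ˈgi:).
Foot heads: 1, 3, 4, 6, 9.
Primary stress on the leftmost head = syllable 1.
Primary stress: syllable 1 → ˈtrim.be.di:t.tir.la.dup.su.non.gi:.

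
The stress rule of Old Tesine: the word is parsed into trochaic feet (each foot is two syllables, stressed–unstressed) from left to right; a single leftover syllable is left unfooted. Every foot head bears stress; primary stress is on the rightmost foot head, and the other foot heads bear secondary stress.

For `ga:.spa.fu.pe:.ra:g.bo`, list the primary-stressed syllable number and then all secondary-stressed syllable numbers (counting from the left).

primary 5, secondary 1, 3

Parse left to right into trochaic (ˈσσ) feet: (ˈga:.spa) (ˈfu.pe:) (ˈra:g.bo).
Foot heads (stressed positions): 1, 3, 5.
End Rule Rightmost: primary stress on the rightmost head = syllable 5.
Secondary stress on 1, 3: ˌga:.spa.ˌfu.pe:.ˈra:g.bo.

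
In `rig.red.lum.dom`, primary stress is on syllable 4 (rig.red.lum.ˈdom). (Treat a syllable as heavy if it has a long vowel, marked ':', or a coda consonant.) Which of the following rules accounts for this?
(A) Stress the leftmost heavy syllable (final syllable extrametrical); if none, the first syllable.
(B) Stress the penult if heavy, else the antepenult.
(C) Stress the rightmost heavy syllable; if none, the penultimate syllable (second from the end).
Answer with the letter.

Rule A → syllable 1 (observed: 4).
Rule B → syllable 3 (observed: 4).
Rule C → syllable 4 ✓.

C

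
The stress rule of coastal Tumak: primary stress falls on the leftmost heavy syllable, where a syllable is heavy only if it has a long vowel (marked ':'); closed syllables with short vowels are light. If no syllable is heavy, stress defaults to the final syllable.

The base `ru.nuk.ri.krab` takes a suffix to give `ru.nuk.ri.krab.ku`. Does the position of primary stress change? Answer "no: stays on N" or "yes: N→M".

Base `ru.nuk.ri.krab` (4 syllables):
  Weights: 1 ru L, 2 nuk L, 3 ri L, 4 krab L.
  No heavy syllable in the domain; default to the final syllable = syllable 4.
  → primary stress on syllable 4.
Suffixed `ru.nuk.ri.krab.ku` (5 syllables):
  Weights: 1 ru L, 2 nuk L, 3 ri L, 4 krab L, 5 ku L.
  No heavy syllable in the domain; default to the final syllable = syllable 5.
  → primary stress on syllable 5.

yes: 4→5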